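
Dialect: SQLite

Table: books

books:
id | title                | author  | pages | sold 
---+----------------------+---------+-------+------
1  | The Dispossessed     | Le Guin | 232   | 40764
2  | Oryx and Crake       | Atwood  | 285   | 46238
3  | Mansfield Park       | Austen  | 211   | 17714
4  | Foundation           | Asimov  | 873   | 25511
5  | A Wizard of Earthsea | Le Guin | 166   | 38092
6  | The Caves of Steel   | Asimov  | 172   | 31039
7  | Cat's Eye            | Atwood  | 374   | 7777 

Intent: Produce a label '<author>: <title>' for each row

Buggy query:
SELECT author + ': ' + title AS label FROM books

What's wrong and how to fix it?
Bug: '+' is numeric addition; on text columns SQLite converts them to 0 instead of concatenating

Fix: Use the || operator for string concatenation

Corrected query:
SELECT author || ': ' || title AS label FROM books

Result:
label                        
-----------------------------
Le Guin: The Dispossessed    
Atwood: Oryx and Crake       
Austen: Mansfield Park       
Asimov: Foundation           
Le Guin: A Wizard of Earthsea
Asimov: The Caves of Steel   
Atwood: Cat's Eye            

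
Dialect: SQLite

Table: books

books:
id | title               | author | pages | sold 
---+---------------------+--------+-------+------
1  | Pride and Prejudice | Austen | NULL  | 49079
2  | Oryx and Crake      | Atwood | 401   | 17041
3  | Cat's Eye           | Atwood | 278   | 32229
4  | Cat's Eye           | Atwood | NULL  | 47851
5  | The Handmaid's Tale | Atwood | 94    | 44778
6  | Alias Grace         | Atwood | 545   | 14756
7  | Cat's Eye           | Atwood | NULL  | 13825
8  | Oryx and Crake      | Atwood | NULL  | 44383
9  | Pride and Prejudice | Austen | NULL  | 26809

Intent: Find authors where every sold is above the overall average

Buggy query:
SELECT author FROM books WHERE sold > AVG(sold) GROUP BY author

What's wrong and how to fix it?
Bug: WHERE evaluates per row before aggregation, so AVG() is unavailable

Fix: Use a subquery for AVG and a HAVING MIN(...) filter so the condition holds for every row in the group

Corrected query:
SELECT author FROM books GROUP BY author HAVING MIN(sold) > (SELECT AVG(sold) FROM books)

Result:
(no rows)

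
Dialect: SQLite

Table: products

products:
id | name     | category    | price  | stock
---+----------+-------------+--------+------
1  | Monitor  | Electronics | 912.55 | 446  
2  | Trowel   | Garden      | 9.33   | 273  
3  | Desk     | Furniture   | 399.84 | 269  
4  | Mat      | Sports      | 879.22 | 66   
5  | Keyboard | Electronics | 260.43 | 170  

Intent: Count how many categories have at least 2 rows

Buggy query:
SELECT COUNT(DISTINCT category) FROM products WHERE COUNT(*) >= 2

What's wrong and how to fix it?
Bug: COUNT(*) cannot appear in WHERE; the per-group count doesn't exist yet

Fix: Use a subquery that GROUPs and filters with HAVING, then count its rows

Corrected query:
SELECT COUNT(*) FROM (SELECT category FROM products GROUP BY category HAVING COUNT(*) >= 2)

Result:
COUNT(*)
--------
1       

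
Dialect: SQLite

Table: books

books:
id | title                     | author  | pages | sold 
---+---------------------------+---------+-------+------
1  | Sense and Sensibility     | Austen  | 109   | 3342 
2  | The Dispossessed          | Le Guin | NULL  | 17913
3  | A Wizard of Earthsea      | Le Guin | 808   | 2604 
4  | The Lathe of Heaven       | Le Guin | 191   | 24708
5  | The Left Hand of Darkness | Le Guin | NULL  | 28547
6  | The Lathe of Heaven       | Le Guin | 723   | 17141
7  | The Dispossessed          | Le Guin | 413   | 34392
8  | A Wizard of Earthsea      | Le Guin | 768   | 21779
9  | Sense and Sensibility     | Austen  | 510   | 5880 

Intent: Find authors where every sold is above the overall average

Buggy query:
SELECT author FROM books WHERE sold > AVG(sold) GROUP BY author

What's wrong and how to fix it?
Bug: WHERE evaluates per row before aggregation, so AVG() is unavailable

Fix: Compute the overall average in a scalar subquery and compare each group's MIN against it in HAVING

Corrected query:
SELECT author FROM books GROUP BY author HAVING MIN(sold) > (SELECT AVG(sold) FROM books)

Result:
(no rows)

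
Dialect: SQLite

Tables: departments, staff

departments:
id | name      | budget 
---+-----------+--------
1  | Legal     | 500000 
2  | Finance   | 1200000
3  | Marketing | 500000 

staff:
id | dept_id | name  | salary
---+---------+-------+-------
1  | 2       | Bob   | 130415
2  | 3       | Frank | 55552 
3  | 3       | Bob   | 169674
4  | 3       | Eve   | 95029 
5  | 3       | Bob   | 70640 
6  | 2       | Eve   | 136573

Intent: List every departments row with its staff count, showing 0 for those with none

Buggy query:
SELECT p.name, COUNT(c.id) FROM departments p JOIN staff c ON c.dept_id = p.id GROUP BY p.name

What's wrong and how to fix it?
Bug: An inner join excludes parents with zero children

Fix: Use LEFT JOIN so parents without children still appear (COUNT(c.id) gives 0)

Corrected query:
SELECT p.name, COUNT(c.id) FROM departments p LEFT JOIN staff c ON c.dept_id = p.id GROUP BY p.name

Result:
name      | COUNT(c.id)
----------+------------
Finance   | 2          
Legal     | 0          
Marketing | 4          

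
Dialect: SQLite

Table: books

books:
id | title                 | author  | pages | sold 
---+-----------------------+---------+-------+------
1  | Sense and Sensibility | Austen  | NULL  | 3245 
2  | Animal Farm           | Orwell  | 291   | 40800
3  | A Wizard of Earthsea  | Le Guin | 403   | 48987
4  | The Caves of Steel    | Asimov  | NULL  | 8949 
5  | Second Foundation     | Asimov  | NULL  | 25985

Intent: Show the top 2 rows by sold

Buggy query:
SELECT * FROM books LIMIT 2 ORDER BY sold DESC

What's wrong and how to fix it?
Bug: LIMIT must come after ORDER BY

Fix: Swap the clauses: ORDER BY first, then LIMIT

Corrected query:
SELECT * FROM books ORDER BY sold DESC LIMIT 2

Result:
id | title                | author  | pages | sold 
---+----------------------+---------+-------+------
3  | A Wizard of Earthsea | Le Guin | 403   | 48987
2  | Animal Farm          | Orwell  | 291   | 40800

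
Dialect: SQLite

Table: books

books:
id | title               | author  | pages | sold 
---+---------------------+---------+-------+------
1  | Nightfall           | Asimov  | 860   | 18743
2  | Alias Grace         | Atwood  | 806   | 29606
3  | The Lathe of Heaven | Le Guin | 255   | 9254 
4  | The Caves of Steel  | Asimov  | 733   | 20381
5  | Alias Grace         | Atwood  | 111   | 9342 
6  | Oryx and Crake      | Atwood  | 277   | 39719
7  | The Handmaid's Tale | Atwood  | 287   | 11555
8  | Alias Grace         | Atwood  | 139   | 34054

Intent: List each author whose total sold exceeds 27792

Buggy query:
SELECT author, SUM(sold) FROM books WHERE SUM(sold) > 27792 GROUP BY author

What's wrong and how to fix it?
Bug: Aggregate functions cannot appear in a WHERE clause

Fix: Move the aggregate condition to a HAVING clause

Corrected query:
SELECT author, SUM(sold) FROM books GROUP BY author HAVING SUM(sold) > 27792

Result:
author | SUM(sold)
-------+----------
Asimov | 39124    
Atwood | 124276   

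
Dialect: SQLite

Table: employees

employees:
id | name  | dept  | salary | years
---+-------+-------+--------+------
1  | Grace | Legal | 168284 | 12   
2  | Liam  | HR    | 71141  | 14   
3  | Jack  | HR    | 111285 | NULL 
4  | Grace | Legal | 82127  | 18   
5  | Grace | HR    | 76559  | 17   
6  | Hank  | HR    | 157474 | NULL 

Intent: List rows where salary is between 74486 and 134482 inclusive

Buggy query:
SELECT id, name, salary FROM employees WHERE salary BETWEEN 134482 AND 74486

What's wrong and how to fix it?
Bug: The bounds are reversed; BETWEEN a AND b requires a <= b to match anything

Fix: Swap the bounds so the smaller value comes first

Corrected query:
SELECT id, name, salary FROM employees WHERE salary BETWEEN 74486 AND 134482

Result:
id | name  | salary
---+-------+-------
3  | Jack  | 111285
4  | Grace | 82127 
5  | Grace | 76559 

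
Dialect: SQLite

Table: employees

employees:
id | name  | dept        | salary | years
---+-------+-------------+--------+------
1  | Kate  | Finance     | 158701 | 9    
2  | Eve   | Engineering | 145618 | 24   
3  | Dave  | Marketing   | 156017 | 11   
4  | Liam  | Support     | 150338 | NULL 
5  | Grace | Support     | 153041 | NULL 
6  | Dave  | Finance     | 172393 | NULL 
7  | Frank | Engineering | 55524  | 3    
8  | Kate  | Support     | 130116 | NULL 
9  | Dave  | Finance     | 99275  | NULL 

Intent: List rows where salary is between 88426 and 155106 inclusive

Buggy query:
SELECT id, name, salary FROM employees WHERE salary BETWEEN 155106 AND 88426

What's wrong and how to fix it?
Bug: BETWEEN expects the lower bound first; with 155106 AND 88426 the range is empty

Fix: Swap the bounds so the smaller value comes first

Corrected query:
SELECT id, name, salary FROM employees WHERE salary BETWEEN 88426 AND 155106

Result:
id | name  | salary
---+-------+-------
2  | Eve   | 145618
4  | Liam  | 150338
5  | Grace | 153041
8  | Kate  | 130116
9  | Dave  | 99275 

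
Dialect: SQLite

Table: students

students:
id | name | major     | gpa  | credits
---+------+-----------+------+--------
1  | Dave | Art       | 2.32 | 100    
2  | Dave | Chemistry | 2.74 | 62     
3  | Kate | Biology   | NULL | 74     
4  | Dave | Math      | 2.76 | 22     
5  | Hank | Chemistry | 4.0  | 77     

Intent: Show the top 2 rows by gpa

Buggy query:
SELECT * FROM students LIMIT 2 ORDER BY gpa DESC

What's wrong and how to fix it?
Bug: ORDER BY cannot follow LIMIT; LIMIT is the final clause

Fix: Sort with ORDER BY, then apply LIMIT

Corrected query:
SELECT * FROM students ORDER BY gpa DESC LIMIT 2

Result:
id | name | major     | gpa  | credits
---+------+-----------+------+--------
5  | Hank | Chemistry | 4    | 77     
4  | Dave | Math      | 2.76 | 22     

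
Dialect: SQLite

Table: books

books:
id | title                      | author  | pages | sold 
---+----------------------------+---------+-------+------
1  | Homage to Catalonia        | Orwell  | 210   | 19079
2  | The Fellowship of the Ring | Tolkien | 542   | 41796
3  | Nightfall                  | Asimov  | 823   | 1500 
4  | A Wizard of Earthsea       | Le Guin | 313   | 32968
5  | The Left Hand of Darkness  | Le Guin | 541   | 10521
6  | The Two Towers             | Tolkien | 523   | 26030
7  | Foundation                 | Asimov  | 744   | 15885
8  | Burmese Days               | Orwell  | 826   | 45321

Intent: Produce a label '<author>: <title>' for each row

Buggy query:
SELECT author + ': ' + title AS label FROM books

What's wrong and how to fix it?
Bug: SQLite uses || for string concatenation; + coerces text to numbers (yielding 0)

Fix: Replace + with || to concatenate text

Corrected query:
SELECT author || ': ' || title AS label FROM books

Result:
label                              
-----------------------------------
Orwell: Homage to Catalonia        
Tolkien: The Fellowship of the Ring
Asimov: Nightfall                  
Le Guin: A Wizard of Earthsea      
Le Guin: The Left Hand of Darkness 
Tolkien: The Two Towers            
Asimov: Foundation                 
Orwell: Burmese Days               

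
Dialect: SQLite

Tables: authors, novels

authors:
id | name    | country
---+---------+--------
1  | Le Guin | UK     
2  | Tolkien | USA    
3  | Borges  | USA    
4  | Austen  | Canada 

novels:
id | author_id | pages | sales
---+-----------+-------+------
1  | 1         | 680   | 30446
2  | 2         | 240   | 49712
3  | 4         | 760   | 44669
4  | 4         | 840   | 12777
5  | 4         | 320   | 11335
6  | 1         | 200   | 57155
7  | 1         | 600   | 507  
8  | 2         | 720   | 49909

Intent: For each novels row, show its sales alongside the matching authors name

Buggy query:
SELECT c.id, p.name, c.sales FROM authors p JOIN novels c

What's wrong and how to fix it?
Bug: JOIN with no ON clause produces a cartesian product; every novels row pairs with every authors row

Fix: Add ON c.author_id = p.id to the JOIN

Corrected query:
SELECT c.id, p.name, c.sales FROM authors p JOIN novels c ON c.author_id = p.id

Result:
id | name    | sales
---+---------+------
1  | Le Guin | 30446
2  | Tolkien | 49712
3  | Austen  | 44669
4  | Austen  | 12777
5  | Austen  | 11335
6  | Le Guin | 57155
7  | Le Guin | 507  
8  | Tolkien | 49909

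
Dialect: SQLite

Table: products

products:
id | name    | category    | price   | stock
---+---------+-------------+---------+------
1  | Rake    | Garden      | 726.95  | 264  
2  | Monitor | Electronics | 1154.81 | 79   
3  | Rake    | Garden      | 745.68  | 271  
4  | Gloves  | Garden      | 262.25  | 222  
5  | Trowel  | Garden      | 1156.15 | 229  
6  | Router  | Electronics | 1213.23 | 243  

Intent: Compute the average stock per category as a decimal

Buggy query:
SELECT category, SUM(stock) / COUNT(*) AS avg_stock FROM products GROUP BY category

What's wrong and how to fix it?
Bug: Both operands are integers, so '/' performs integer division and truncates

Fix: Cast one side to REAL so the division keeps the fractional part

Corrected query:
SELECT category, SUM(stock) * 1.0 / COUNT(*) AS avg_stock FROM products GROUP BY category

Result:
category    | avg_stock
------------+----------
Electronics | 161      
Garden      | 246.5    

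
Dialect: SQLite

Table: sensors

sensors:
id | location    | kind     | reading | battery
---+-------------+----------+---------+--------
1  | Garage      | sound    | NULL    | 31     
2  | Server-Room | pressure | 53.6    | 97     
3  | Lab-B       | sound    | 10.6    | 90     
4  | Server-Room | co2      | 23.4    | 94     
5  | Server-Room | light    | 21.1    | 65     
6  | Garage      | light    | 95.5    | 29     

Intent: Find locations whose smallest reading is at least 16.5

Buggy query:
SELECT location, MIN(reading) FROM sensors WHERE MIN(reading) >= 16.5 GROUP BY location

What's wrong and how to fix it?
Bug: MIN() in WHERE is a misuse of aggregate

Fix: Replace WHERE with HAVING after the GROUP BY

Corrected query:
SELECT location, MIN(reading) FROM sensors GROUP BY location HAVING MIN(reading) >= 16.5

Result:
location    | MIN(reading)
------------+-------------
Garage      | 95.5        
Server-Room | 21.1        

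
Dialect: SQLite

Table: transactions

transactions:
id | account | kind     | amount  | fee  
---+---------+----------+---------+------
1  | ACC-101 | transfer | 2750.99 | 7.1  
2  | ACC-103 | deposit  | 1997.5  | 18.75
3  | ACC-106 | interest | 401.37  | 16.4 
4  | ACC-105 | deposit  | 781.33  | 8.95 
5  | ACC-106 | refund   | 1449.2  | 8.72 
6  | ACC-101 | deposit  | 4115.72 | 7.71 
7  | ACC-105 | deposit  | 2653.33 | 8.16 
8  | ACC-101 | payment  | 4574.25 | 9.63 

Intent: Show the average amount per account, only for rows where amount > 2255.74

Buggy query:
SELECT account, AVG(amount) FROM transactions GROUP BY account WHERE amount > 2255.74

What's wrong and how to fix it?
Bug: Row-level WHERE must come before GROUP BY in the clause order

Fix: Move the WHERE clause before GROUP BY

Corrected query:
SELECT account, AVG(amount) FROM transactions WHERE amount > 2255.74 GROUP BY account

Result:
account | AVG(amount)
--------+------------
ACC-101 | 3813.653333
ACC-105 | 2653.33    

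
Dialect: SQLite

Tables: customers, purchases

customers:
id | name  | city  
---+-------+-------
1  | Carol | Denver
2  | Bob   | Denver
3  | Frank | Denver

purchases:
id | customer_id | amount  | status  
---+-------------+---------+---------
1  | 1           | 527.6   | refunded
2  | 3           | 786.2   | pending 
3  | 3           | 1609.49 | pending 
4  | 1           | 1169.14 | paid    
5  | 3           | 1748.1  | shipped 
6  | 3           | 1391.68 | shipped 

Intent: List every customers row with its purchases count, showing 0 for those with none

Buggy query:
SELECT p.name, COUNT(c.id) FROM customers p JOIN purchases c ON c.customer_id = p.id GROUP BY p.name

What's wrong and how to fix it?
Bug: INNER JOIN drops customers rows that have no matching purchases rows

Fix: Use LEFT JOIN so parents without children still appear (COUNT(c.id) gives 0)

Corrected query:
SELECT p.name, COUNT(c.id) FROM customers p LEFT JOIN purchases c ON c.customer_id = p.id GROUP BY p.name

Result:
name  | COUNT(c.id)
------+------------
Bob   | 0          
Carol | 2          
Frank | 4          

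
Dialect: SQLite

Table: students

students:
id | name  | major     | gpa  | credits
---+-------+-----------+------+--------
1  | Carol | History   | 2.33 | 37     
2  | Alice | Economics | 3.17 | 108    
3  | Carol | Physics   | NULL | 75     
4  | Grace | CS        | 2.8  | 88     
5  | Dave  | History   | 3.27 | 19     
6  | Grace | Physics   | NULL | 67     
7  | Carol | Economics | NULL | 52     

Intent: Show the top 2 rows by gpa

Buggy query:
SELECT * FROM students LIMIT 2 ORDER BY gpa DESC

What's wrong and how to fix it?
Bug: ORDER BY cannot follow LIMIT; LIMIT is the final clause

Fix: Sort with ORDER BY, then apply LIMIT

Corrected query:
SELECT * FROM students ORDER BY gpa DESC LIMIT 2

Result:
id | name  | major     | gpa  | credits
---+-------+-----------+------+--------
5  | Dave  | History   | 3.27 | 19     
2  | Alice | Economics | 3.17 | 108    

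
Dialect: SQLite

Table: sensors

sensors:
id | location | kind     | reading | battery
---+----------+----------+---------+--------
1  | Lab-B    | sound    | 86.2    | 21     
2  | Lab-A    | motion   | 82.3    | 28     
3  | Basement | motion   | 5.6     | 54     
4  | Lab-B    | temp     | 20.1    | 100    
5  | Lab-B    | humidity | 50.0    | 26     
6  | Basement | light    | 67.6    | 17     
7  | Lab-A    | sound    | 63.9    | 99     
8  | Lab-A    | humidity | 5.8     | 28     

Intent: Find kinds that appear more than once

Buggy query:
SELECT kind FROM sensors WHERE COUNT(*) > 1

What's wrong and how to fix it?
Bug: WHERE can't reference COUNT(*); aggregates are computed after WHERE

Fix: GROUP BY kind, then filter groups with HAVING COUNT(*) > 1

Corrected query:
SELECT kind FROM sensors GROUP BY kind HAVING COUNT(*) > 1

Result:
kind    
--------
humidity
motion  
sound   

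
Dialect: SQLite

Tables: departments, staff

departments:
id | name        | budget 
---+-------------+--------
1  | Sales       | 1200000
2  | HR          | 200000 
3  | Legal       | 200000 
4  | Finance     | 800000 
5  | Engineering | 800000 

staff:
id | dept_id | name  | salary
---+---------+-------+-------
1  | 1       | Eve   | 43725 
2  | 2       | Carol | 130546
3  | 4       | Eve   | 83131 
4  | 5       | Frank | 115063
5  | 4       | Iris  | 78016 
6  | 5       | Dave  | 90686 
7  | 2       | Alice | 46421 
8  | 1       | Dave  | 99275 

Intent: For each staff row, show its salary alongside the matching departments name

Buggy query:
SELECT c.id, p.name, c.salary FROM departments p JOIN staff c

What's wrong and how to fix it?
Bug: Missing join condition: each staff row is matched to all departments rows instead of just its own

Fix: Specify the join condition linking the foreign key to the parent id

Corrected query:
SELECT c.id, p.name, c.salary FROM departments p JOIN staff c ON c.dept_id = p.id

Result:
id | name        | salary
---+-------------+-------
1  | Sales       | 43725 
2  | HR          | 130546
3  | Finance     | 83131 
4  | Engineering | 115063
5  | Finance     | 78016 
6  | Engineering | 90686 
7  | HR          | 46421 
8  | Sales       | 99275 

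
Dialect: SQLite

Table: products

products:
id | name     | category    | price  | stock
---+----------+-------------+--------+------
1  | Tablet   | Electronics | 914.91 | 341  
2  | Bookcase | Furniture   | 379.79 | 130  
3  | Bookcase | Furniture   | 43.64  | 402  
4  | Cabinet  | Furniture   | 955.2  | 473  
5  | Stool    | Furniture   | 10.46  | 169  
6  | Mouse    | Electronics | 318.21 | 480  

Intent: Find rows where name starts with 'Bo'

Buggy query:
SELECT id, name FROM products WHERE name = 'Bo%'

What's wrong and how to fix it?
Bug: '=' compares the literal string including the % character; pattern matching needs LIKE

Fix: Use LIKE for wildcard pattern matching

Corrected query:
SELECT id, name FROM products WHERE name LIKE 'Bo%'

Result:
id | name    
---+---------
2  | Bookcase
3  | Bookcase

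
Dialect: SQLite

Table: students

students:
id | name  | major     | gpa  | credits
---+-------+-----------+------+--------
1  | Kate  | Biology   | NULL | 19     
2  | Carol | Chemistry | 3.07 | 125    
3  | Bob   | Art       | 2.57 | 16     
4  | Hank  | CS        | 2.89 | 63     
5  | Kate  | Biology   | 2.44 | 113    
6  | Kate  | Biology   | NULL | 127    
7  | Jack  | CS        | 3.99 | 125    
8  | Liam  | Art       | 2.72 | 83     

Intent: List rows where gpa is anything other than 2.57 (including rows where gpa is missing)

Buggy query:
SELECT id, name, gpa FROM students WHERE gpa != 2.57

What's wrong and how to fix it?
Bug: 'gpa != 2.57' is unknown when gpa is NULL, so NULL rows are silently excluded

Fix: Add an explicit OR gpa IS NULL to include the missing-value rows

Corrected query:
SELECT id, name, gpa FROM students WHERE gpa != 2.57 OR gpa IS NULL

Result:
id | name  | gpa 
---+-------+-----
1  | Kate  | NULL
2  | Carol | 3.07
4  | Hank  | 2.89
5  | Kate  | 2.44
6  | Kate  | NULL
7  | Jack  | 3.99
8  | Liam  | 2.72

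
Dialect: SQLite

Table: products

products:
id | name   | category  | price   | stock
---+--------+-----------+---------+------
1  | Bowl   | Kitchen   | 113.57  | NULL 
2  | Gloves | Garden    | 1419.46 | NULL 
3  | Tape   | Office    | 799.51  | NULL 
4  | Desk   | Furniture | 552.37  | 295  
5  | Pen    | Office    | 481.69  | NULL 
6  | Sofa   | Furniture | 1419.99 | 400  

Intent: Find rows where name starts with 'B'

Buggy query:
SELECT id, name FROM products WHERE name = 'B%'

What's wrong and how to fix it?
Bug: '=' compares the literal string including the % character; pattern matching needs LIKE

Fix: Use LIKE for wildcard pattern matching

Corrected query:
SELECT id, name FROM products WHERE name LIKE 'B%'

Result:
id | name
---+-----
1  | Bowl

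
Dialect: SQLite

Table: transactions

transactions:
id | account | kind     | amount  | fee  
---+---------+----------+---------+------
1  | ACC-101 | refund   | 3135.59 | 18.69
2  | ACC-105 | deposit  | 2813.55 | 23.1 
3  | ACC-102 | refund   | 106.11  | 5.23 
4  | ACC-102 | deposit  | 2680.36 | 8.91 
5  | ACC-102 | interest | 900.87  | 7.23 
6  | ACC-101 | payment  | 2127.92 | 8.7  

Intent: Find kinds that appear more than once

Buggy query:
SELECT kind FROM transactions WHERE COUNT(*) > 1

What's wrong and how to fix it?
Bug: WHERE can't reference COUNT(*); aggregates are computed after WHERE

Fix: Group first, then use HAVING for the count condition

Corrected query:
SELECT kind FROM transactions GROUP BY kind HAVING COUNT(*) > 1

Result:
kind   
-------
deposit
refund 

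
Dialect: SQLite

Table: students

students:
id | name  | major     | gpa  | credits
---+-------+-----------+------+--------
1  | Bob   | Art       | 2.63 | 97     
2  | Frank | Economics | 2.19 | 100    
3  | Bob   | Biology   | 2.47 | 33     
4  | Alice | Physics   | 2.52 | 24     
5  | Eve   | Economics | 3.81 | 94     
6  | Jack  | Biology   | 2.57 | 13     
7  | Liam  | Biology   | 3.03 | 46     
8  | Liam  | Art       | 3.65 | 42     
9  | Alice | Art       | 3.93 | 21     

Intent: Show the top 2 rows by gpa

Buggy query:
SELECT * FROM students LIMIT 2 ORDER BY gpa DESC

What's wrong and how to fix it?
Bug: ORDER BY cannot follow LIMIT; LIMIT is the final clause

Fix: Swap the clauses: ORDER BY first, then LIMIT

Corrected query:
SELECT * FROM students ORDER BY gpa DESC LIMIT 2

Result:
id | name  | major     | gpa  | credits
---+-------+-----------+------+--------
9  | Alice | Art       | 3.93 | 21     
5  | Eve   | Economics | 3.81 | 94     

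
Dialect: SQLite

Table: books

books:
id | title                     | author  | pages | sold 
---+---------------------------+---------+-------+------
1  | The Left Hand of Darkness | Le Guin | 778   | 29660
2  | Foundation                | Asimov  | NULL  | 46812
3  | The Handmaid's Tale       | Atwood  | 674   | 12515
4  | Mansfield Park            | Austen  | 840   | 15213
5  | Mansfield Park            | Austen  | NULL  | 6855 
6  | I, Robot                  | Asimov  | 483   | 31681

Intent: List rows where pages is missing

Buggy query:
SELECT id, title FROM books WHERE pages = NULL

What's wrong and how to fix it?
Bug: '= NULL' is always unknown in SQL three-valued logic, so no rows match

Fix: Replace '= NULL' with 'IS NULL'

Corrected query:
SELECT id, title FROM books WHERE pages IS NULL

Result:
id | title         
---+---------------
2  | Foundation    
5  | Mansfield Park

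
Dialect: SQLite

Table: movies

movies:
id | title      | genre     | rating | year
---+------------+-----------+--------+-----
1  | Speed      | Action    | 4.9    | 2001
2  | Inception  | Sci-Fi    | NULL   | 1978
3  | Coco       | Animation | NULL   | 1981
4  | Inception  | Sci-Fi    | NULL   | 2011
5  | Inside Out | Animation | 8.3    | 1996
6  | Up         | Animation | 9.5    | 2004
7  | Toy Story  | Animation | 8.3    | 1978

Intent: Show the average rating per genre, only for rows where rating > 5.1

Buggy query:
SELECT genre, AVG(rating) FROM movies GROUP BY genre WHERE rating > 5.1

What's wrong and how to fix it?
Bug: WHERE cannot follow GROUP BY

Fix: Place WHERE between FROM and GROUP BY

Corrected query:
SELECT genre, AVG(rating) FROM movies WHERE rating > 5.1 GROUP BY genre

Result:
genre     | AVG(rating)
----------+------------
Animation | 8.7        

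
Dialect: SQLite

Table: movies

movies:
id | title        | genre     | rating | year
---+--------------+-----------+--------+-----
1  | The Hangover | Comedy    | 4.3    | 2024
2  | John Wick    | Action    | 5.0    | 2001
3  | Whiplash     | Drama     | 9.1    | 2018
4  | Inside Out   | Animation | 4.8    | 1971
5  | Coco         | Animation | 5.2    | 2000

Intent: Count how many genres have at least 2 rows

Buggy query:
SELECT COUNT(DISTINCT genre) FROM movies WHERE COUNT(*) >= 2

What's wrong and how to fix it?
Bug: COUNT(*) cannot appear in WHERE; the per-group count doesn't exist yet

Fix: Group first with HAVING COUNT(*) >= 2, then COUNT the resulting groups

Corrected query:
SELECT COUNT(*) FROM (SELECT genre FROM movies GROUP BY genre HAVING COUNT(*) >= 2)

Result:
COUNT(*)
--------
1       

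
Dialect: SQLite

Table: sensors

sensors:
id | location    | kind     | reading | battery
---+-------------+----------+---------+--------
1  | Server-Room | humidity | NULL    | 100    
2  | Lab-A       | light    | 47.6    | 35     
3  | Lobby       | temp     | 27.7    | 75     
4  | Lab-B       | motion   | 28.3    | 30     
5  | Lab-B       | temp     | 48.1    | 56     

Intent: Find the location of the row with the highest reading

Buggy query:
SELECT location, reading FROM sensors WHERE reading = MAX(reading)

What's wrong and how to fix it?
Bug: WHERE is evaluated per row; an aggregate over the whole table isn't defined there

Fix: Use a subquery: WHERE reading = (SELECT MAX(reading) FROM sensors)

Corrected query:
SELECT location, reading FROM sensors WHERE reading = (SELECT MAX(reading) FROM sensors)

Result:
location | reading
---------+--------
Lab-B    | 48.1   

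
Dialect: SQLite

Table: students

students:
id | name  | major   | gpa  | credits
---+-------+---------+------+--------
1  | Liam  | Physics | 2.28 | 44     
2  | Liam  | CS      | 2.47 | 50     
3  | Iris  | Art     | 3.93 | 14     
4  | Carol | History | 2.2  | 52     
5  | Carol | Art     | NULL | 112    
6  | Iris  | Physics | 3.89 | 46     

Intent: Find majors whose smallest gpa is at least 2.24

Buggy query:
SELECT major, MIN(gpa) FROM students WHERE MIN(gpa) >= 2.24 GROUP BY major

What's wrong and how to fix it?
Bug: Aggregates like MIN are computed per group after WHERE runs

Fix: Replace WHERE with HAVING after the GROUP BY

Corrected query:
SELECT major, MIN(gpa) FROM students GROUP BY major HAVING MIN(gpa) >= 2.24

Result:
major   | MIN(gpa)
--------+---------
Art     | 3.93    
CS      | 2.47    
Physics | 2.28    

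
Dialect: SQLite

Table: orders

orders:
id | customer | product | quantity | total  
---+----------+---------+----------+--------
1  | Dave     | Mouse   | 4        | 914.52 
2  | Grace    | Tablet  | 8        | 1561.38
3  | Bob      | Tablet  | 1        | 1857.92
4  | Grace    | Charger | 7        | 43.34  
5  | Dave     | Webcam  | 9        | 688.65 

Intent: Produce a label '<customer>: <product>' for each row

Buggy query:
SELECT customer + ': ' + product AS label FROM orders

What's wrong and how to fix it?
Bug: '+' is numeric addition; on text columns SQLite converts them to 0 instead of concatenating

Fix: Use the || operator for string concatenation

Corrected query:
SELECT customer || ': ' || product AS label FROM orders

Result:
label         
--------------
Dave: Mouse   
Grace: Tablet 
Bob: Tablet   
Grace: Charger
Dave: Webcam  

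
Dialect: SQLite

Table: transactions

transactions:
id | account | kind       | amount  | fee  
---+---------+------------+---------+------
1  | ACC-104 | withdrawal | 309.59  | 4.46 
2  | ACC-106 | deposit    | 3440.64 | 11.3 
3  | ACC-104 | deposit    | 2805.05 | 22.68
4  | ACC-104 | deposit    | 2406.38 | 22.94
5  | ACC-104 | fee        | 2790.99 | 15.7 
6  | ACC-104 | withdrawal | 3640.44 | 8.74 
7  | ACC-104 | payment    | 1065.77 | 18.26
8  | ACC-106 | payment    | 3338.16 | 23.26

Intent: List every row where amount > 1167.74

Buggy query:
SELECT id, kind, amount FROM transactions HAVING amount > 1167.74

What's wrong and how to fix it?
Bug: HAVING filters the output of aggregation, but this query has no GROUP BY and no aggregate functions, so SQLite rejects it (HAVING clause on a non-aggregate query); the condition here is per row

Fix: Replace HAVING with WHERE since the condition applies to individual rows

Corrected query:
SELECT id, kind, amount FROM transactions WHERE amount > 1167.74

Result:
id | kind       | amount 
---+------------+--------
2  | deposit    | 3440.64
3  | deposit    | 2805.05
4  | deposit    | 2406.38
5  | fee        | 2790.99
6  | withdrawal | 3640.44
8  | payment    | 3338.16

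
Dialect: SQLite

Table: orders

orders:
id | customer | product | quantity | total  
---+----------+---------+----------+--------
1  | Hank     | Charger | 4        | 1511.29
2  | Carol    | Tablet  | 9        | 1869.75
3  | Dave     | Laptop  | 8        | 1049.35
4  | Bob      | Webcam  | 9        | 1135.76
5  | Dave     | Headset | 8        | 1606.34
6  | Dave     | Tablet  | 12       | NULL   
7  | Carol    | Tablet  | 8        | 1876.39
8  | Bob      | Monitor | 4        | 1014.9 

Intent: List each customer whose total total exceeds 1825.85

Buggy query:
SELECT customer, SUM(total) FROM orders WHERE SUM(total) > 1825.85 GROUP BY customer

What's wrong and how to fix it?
Bug: WHERE runs before GROUP BY, so aggregates aren't available there

Fix: Use HAVING (which filters groups after aggregation) instead of WHERE

Corrected query:
SELECT customer, SUM(total) FROM orders GROUP BY customer HAVING SUM(total) > 1825.85

Result:
customer | SUM(total)
---------+-----------
Bob      | 2150.66   
Carol    | 3746.14   
Dave     | 2655.69   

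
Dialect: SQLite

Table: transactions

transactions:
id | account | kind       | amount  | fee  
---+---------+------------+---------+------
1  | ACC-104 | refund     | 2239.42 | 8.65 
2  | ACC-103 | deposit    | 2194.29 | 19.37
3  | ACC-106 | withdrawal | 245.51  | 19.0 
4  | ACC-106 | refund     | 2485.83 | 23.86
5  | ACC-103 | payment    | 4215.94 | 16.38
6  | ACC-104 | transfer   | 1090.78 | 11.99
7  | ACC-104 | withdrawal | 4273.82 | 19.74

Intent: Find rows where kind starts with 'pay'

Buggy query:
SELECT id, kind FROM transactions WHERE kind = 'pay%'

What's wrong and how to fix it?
Bug: Wildcards only work with LIKE; '=' treats '%' as a literal character

Fix: Replace '=' with LIKE so 'pay%' is treated as a pattern

Corrected query:
SELECT id, kind FROM transactions WHERE kind LIKE 'pay%'

Result:
id | kind   
---+--------
5  | payment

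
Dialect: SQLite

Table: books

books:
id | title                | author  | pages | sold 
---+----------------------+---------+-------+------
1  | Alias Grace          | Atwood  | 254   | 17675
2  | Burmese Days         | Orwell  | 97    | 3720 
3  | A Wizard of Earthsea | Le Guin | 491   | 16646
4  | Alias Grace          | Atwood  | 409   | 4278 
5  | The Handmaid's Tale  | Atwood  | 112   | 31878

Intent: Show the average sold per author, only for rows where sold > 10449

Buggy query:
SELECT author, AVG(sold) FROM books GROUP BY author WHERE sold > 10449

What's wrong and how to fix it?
Bug: WHERE cannot follow GROUP BY

Fix: Move the WHERE clause before GROUP BY

Corrected query:
SELECT author, AVG(sold) FROM books WHERE sold > 10449 GROUP BY author

Result:
author  | AVG(sold)
--------+----------
Atwood  | 24776.5  
Le Guin | 16646    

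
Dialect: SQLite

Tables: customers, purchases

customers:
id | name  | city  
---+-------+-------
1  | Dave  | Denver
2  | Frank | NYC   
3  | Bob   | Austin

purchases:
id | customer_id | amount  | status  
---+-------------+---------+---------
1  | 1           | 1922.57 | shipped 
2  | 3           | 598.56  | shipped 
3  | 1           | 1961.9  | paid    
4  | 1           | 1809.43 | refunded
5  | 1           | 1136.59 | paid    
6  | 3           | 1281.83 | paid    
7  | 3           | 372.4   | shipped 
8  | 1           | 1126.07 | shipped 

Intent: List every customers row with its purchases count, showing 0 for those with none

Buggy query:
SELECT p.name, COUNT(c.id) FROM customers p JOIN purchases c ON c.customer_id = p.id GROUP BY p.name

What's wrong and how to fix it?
Bug: INNER JOIN drops customers rows that have no matching purchases rows

Fix: Switch to LEFT JOIN to retain unmatched parent rows

Corrected query:
SELECT p.name, COUNT(c.id) FROM customers p LEFT JOIN purchases c ON c.customer_id = p.id GROUP BY p.name

Result:
name  | COUNT(c.id)
------+------------
Bob   | 3          
Dave  | 5          
Frank | 0          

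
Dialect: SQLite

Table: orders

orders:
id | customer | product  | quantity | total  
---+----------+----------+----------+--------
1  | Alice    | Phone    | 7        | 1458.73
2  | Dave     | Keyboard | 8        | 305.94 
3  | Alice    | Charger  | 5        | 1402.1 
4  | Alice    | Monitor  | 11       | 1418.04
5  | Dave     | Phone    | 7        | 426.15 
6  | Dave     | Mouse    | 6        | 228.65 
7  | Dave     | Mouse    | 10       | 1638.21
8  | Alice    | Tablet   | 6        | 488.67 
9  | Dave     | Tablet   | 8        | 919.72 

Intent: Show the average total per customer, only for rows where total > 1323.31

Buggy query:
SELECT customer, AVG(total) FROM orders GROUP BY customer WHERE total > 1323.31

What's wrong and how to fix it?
Bug: WHERE cannot follow GROUP BY

Fix: Move the WHERE clause before GROUP BY

Corrected query:
SELECT customer, AVG(total) FROM orders WHERE total > 1323.31 GROUP BY customer

Result:
customer | AVG(total)
---------+-----------
Alice    | 1426.29   
Dave     | 1638.21   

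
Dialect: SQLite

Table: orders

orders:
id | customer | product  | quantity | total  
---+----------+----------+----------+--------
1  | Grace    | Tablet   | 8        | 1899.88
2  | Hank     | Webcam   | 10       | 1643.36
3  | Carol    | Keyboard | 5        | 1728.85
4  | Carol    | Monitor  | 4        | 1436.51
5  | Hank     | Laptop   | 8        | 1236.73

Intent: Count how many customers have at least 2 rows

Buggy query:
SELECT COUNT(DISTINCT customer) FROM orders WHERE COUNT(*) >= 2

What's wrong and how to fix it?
Bug: WHERE filters individual rows, not groups, so a group-level COUNT is invalid there

Fix: Use a subquery that GROUPs and filters with HAVING, then count its rows

Corrected query:
SELECT COUNT(*) FROM (SELECT customer FROM orders GROUP BY customer HAVING COUNT(*) >= 2)

Result:
COUNT(*)
--------
2       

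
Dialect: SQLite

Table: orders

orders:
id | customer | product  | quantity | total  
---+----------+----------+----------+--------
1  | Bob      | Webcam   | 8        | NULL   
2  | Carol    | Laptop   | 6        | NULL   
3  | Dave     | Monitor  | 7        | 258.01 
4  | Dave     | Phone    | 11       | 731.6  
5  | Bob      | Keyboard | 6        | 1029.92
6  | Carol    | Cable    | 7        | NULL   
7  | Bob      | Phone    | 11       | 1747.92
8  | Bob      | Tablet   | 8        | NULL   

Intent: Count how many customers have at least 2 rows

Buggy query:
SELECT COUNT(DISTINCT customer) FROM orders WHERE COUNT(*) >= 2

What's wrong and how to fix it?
Bug: COUNT(*) cannot appear in WHERE; the per-group count doesn't exist yet

Fix: Use a subquery that GROUPs and filters with HAVING, then count its rows

Corrected query:
SELECT COUNT(*) FROM (SELECT customer FROM orders GROUP BY customer HAVING COUNT(*) >= 2)

Result:
COUNT(*)
--------
3       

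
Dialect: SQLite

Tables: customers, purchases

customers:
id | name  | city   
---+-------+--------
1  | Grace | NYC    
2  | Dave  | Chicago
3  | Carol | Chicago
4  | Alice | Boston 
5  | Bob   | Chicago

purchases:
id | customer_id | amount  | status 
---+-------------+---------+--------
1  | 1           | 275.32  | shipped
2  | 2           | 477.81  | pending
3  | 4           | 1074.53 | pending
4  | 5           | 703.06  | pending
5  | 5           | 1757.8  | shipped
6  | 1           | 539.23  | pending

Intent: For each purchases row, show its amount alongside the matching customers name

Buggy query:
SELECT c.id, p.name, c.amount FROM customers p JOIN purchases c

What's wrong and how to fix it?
Bug: JOIN with no ON clause produces a cartesian product; every purchases row pairs with every customers row

Fix: Specify the join condition linking the foreign key to the parent id

Corrected query:
SELECT c.id, p.name, c.amount FROM customers p JOIN purchases c ON c.customer_id = p.id

Result:
id | name  | amount 
---+-------+--------
1  | Grace | 275.32 
2  | Dave  | 477.81 
3  | Alice | 1074.53
4  | Bob   | 703.06 
5  | Bob   | 1757.8 
6  | Grace | 539.23 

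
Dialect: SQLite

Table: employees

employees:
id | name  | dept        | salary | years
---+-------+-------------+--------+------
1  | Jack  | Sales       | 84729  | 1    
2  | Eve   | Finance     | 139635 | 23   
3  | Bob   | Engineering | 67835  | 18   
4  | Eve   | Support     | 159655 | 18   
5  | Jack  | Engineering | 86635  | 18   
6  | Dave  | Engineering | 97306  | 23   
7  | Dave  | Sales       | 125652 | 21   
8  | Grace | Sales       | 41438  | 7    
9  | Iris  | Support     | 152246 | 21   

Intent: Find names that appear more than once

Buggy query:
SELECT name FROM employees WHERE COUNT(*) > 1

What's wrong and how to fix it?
Bug: COUNT(*) is an aggregate and cannot be used in WHERE

Fix: Group first, then use HAVING for the count condition

Corrected query:
SELECT name FROM employees GROUP BY name HAVING COUNT(*) > 1

Result:
name
----
Dave
Eve 
Jack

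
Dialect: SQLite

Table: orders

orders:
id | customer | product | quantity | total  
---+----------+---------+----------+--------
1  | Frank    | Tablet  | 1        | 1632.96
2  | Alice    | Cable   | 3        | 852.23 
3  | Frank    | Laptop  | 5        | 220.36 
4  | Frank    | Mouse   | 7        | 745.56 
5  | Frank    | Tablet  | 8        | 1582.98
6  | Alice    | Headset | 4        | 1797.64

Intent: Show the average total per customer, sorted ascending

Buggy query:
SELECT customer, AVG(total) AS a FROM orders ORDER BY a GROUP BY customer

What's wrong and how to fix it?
Bug: ORDER BY appears before GROUP BY; SQL clause order requires GROUP BY first

Fix: Reorder: SELECT … FROM … GROUP BY … ORDER BY …

Corrected query:
SELECT customer, AVG(total) AS a FROM orders GROUP BY customer ORDER BY a

Result:
customer | a       
---------+---------
Frank    | 1045.465
Alice    | 1324.935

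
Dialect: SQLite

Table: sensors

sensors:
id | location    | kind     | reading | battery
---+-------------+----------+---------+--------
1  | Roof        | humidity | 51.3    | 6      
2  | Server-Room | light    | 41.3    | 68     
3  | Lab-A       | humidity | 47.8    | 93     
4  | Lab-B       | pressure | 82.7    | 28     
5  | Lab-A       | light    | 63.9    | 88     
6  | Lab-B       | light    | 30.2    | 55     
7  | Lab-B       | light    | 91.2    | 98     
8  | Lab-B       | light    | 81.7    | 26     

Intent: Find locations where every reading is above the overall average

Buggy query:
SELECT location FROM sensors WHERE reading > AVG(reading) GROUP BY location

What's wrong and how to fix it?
Bug: WHERE evaluates per row before aggregation, so AVG() is unavailable

Fix: Compute the overall average in a scalar subquery and compare each group's MIN against it in HAVING

Corrected query:
SELECT location FROM sensors GROUP BY location HAVING MIN(reading) > (SELECT AVG(reading) FROM sensors)

Result:
(no rows)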